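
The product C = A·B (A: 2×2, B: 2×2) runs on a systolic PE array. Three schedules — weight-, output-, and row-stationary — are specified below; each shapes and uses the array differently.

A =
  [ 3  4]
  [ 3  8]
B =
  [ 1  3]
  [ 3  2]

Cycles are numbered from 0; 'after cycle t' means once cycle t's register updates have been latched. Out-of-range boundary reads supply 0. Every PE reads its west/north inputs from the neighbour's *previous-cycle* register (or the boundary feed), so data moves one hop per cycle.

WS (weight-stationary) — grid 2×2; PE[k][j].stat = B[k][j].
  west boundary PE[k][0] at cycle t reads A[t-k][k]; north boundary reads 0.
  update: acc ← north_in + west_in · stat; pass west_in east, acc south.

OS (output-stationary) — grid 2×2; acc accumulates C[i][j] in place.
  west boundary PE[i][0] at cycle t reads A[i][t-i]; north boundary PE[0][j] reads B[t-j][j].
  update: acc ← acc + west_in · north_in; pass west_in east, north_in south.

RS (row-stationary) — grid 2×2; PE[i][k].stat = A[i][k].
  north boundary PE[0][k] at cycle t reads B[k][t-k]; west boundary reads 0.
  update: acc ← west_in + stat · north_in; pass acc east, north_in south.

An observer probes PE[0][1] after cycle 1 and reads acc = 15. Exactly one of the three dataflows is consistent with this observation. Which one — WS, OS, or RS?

dataflow = RS

WS (2×2 grid), PE[0][1]:
  [0] (0,1) acc=0 (h:0 v:0)
  [1] (0,1) acc=9 (h:3 v:9)
OS (2×2 grid), PE[0][1]:
  [0] (0,1) acc=0 (h:0 v:0)
  [1] (0,1) acc=9 (h:3 v:3)
RS (2×2 grid), PE[0][1]:
  [0] (0,1) acc=0 (h:0 v:0)
  [1] (0,1) acc=15 (h:15 v:3)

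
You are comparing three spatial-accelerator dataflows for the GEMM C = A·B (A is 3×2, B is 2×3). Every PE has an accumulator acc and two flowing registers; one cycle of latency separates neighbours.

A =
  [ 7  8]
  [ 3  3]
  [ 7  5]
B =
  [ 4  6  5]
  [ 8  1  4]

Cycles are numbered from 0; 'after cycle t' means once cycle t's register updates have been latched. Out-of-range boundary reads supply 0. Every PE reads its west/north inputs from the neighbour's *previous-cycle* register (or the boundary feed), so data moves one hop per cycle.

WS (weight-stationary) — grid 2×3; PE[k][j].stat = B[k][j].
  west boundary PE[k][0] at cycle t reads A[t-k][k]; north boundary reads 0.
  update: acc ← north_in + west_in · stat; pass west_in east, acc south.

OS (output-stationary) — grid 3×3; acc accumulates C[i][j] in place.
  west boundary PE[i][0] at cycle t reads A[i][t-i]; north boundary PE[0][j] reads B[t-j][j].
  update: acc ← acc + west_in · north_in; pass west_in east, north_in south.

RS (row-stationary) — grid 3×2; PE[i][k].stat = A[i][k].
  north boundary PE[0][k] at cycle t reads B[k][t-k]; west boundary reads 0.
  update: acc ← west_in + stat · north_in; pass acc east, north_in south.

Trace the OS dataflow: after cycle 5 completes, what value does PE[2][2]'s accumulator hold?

PE[2][2].acc = 55

OS on a 3×3 grid — tracing PE[2][2] and its feeders:
  step 0 · PE1,2: acc=0; fwd→0 fwd↓0
  step 0 · PE2,1: acc=0; fwd→0 fwd↓0
  step 0 · PE2,2: acc=0; fwd→0 fwd↓0
  step 1 · PE1,2: acc=0; fwd→0 fwd↓0
  step 1 · PE2,1: acc=0; fwd→0 fwd↓0
  step 1 · PE2,2: acc=0; fwd→0 fwd↓0
  step 2 · PE1,2: acc=0; fwd→0 fwd↓0
  step 2 · PE2,1: acc=0; fwd→0 fwd↓0
  step 2 · PE2,2: acc=0; fwd→0 fwd↓0
  step 3 · PE1,2: acc=15; fwd→3 fwd↓5
  step 3 · PE2,1: acc=42; fwd→7 fwd↓6
  step 3 · PE2,2: acc=0; fwd→0 fwd↓0
  step 4 · PE1,2: acc=27; fwd→3 fwd↓4
  step 4 · PE2,1: acc=47; fwd→5 fwd↓1
  step 4 · PE2,2: acc=35; fwd→7 fwd↓5
  step 5 · PE1,2: acc=27; fwd→0 fwd↓0
  step 5 · PE2,1: acc=47; fwd→0 fwd↓0
  step 5 · PE2,2: acc=55; fwd→5 fwd↓4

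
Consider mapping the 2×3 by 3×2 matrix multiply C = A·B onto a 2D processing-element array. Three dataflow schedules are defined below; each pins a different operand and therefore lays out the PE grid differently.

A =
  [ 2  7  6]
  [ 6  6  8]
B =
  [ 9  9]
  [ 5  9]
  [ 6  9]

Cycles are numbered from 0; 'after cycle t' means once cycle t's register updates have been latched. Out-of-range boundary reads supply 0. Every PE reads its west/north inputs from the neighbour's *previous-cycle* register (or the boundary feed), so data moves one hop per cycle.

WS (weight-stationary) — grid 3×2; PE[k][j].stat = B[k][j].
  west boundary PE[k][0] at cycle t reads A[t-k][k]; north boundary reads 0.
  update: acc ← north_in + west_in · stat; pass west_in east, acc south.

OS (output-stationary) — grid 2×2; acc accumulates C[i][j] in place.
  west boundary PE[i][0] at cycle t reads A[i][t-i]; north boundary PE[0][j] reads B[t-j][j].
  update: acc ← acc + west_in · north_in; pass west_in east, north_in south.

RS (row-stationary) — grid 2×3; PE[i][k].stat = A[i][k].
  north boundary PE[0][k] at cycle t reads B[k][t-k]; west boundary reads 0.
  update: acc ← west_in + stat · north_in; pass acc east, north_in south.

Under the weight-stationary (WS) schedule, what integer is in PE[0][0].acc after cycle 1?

Tracing WS — 3×2 array, target PE[0][0]:
  cycle 0: PE[0][0] → acc 18, east 2, south 18
  cycle 1: PE[0][0] → acc 54, east 6, south 54

PE[0][0].acc = 54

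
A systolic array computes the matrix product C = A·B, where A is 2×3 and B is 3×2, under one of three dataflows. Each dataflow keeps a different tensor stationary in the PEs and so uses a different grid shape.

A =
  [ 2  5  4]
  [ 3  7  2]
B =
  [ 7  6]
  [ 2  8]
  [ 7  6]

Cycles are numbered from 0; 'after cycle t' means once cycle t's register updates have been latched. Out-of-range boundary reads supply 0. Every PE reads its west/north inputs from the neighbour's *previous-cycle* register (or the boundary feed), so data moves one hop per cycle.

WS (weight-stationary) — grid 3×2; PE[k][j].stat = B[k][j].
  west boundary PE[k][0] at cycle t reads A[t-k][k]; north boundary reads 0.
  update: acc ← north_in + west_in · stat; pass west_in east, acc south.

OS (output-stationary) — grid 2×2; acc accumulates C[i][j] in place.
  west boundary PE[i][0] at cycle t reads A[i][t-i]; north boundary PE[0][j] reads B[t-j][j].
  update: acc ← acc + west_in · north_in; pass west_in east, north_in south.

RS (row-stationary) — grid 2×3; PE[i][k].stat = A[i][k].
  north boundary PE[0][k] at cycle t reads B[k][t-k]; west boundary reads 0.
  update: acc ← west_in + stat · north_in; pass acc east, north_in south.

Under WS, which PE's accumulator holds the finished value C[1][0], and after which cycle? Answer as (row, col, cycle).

WS — PE[2][0] is where C[1][0] collects:
  cycle 0: PE[2][0] → acc 0, east 0, south 0
  cycle 1: PE[2][0] → acc 0, east 0, south 0
  cycle 2: PE[2][0] → acc 52, east 4, south 52
  cycle 3: PE[2][0] → acc 49, east 2, south 49

(row, col, cycle) = (2, 0, 3)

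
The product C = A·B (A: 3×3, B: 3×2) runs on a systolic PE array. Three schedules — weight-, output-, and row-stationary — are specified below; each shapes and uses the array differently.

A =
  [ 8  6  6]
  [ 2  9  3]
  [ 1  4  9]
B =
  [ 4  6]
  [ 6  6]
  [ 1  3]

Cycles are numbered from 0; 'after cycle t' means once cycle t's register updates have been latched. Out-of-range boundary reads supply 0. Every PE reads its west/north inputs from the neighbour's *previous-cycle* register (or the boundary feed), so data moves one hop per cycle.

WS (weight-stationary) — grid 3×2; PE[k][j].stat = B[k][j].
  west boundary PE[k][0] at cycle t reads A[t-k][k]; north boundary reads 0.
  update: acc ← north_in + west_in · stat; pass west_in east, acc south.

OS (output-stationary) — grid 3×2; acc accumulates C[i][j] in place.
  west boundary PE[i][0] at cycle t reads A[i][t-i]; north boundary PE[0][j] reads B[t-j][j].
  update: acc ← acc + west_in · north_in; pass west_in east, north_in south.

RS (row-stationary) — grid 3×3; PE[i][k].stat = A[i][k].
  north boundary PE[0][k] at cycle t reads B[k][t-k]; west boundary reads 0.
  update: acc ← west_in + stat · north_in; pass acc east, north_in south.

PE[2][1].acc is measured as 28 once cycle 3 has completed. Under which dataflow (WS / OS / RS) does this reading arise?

WS [3×2] PE[2][1] across cycles:
  c0 r2c1: 0 / 0 / 0
  c1 r2c1: 0 / 0 / 0
  c2 r2c1: 0 / 0 / 0
  c3 r2c1: 102 / 6 / 102
OS [3×2] PE[2][1] across cycles:
  c0 r2c1: 0 / 0 / 0
  c1 r2c1: 0 / 0 / 0
  c2 r2c1: 0 / 0 / 0
  c3 r2c1: 6 / 1 / 6
RS [3×3] PE[2][1] across cycles:
  c0 r2c1: 0 / 0 / 0
  c1 r2c1: 0 / 0 / 0
  c2 r2c1: 0 / 0 / 0
  c3 r2c1: 28 / 28 / 6

dataflow = RS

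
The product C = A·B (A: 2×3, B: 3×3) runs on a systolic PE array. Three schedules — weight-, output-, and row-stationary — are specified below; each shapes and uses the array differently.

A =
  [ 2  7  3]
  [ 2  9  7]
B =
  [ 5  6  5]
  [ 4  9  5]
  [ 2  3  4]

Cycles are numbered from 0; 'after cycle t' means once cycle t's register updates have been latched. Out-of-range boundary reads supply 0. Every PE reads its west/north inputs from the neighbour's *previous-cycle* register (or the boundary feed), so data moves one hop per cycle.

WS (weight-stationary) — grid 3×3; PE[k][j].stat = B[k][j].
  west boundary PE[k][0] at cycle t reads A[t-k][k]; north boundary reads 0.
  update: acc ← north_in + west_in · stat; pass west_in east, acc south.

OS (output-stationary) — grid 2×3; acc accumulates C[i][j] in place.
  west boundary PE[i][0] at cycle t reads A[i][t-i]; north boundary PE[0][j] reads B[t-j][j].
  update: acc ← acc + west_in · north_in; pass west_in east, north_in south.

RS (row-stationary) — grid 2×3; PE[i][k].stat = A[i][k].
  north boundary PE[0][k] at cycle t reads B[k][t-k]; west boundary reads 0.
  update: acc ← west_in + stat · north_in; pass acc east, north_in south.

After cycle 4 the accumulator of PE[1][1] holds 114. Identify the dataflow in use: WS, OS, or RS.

Under WS (3×3), PE[1][1]:
  c0 r1c1: 0 / 0 / 0
  c1 r1c1: 0 / 0 / 0
  c2 r1c1: 75 / 7 / 75
  c3 r1c1: 93 / 9 / 93
  c4 r1c1: 0 / 0 / 0
Under OS (2×3), PE[1][1]:
  c0 r1c1: 0 / 0 / 0
  c1 r1c1: 0 / 0 / 0
  c2 r1c1: 12 / 2 / 6
  c3 r1c1: 93 / 9 / 9
  c4 r1c1: 114 / 7 / 3
Under RS (2×3), PE[1][1]:
  c0 r1c1: 0 / 0 / 0
  c1 r1c1: 0 / 0 / 0
  c2 r1c1: 46 / 46 / 4
  c3 r1c1: 93 / 93 / 9
  c4 r1c1: 55 / 55 / 5

dataflow = OS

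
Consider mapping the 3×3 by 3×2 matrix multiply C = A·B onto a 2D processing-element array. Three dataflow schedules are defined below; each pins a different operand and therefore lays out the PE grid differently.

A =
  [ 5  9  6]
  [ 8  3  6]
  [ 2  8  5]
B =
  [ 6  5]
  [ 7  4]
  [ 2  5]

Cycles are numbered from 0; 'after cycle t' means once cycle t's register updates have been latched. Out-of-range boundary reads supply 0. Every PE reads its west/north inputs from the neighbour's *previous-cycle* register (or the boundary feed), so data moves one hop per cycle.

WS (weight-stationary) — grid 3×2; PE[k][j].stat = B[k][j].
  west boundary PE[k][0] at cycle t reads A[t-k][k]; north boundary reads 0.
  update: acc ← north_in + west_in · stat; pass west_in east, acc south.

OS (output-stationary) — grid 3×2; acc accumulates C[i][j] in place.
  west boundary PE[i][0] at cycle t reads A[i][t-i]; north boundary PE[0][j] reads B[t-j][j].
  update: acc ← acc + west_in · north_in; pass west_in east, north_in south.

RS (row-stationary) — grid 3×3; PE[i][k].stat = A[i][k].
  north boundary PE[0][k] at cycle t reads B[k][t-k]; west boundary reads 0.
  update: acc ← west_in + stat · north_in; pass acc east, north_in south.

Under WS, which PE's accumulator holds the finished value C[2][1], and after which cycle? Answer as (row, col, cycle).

(row, col, cycle) = (2, 1, 5)

WS: C[2][1] accumulates in PE[2][1]:
  cycle 0: PE[2][1] → acc 0, east 0, south 0
  cycle 1: PE[2][1] → acc 0, east 0, south 0
  cycle 2: PE[2][1] → acc 0, east 0, south 0
  cycle 3: PE[2][1] → acc 91, east 6, south 91
  cycle 4: PE[2][1] → acc 82, east 6, south 82
  cycle 5: PE[2][1] → acc 67, east 5, south 67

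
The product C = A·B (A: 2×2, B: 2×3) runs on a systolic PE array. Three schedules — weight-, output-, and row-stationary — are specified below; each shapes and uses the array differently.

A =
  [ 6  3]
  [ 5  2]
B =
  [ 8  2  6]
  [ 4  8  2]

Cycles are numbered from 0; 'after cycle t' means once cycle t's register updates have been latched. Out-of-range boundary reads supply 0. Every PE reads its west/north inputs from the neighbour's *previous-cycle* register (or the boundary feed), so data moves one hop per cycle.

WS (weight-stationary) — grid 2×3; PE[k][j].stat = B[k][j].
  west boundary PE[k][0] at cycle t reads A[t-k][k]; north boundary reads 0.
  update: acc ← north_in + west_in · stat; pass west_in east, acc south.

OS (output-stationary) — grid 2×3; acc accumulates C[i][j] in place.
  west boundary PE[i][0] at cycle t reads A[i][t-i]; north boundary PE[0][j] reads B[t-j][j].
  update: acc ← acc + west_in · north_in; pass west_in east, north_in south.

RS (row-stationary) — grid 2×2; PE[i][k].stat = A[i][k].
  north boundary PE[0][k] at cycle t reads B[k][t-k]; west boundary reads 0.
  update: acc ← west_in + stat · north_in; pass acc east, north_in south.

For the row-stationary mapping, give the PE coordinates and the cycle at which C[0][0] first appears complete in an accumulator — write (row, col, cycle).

RS — PE[0][1] is where C[0][0] collects:
  [0] (0,1) acc=0 (h:0 v:0)
  [1] (0,1) acc=60 (h:60 v:4)

(row, col, cycle) = (0, 1, 1)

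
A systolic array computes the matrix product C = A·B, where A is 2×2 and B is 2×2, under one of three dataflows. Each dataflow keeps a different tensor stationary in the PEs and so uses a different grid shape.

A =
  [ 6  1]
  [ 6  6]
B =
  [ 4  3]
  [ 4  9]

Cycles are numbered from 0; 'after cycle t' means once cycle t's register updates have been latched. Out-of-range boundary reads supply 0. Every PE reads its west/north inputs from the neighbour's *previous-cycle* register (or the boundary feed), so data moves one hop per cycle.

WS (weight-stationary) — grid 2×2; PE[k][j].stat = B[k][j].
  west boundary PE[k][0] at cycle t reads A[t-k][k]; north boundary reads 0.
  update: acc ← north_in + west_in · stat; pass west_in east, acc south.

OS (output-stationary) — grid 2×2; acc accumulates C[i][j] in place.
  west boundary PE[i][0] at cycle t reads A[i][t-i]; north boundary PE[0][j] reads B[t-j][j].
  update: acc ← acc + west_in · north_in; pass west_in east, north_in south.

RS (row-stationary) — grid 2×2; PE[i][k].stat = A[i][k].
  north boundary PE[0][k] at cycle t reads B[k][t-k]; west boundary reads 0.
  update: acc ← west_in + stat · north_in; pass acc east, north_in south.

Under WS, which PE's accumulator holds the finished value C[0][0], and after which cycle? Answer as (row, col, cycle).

(row, col, cycle) = (1, 0, 1)

Under WS, C[0][0] lands at PE[1][0]:
  cycle 0: PE[1][0] → acc 0, east 0, south 0
  cycle 1: PE[1][0] → acc 28, east 1, south 28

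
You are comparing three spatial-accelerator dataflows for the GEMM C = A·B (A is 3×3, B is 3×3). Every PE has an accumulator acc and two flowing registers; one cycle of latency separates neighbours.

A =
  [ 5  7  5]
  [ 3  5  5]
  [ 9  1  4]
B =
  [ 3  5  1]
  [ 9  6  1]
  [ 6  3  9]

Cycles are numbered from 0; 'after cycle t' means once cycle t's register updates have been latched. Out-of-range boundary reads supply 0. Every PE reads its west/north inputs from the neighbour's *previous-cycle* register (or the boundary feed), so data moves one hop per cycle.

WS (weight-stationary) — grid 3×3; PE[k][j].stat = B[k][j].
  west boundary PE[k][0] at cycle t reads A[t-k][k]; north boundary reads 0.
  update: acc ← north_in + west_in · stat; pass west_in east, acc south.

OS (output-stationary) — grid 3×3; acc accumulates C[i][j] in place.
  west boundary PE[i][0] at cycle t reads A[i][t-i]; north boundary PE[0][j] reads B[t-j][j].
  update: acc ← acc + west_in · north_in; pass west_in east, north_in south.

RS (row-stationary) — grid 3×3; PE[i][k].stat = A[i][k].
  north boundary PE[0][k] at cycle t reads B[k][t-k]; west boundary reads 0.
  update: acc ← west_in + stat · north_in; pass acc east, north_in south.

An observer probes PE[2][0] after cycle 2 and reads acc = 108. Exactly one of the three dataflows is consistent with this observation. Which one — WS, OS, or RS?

WS [3×3] PE[2][0] across cycles:
  t=0 PE[2][0]: acc=0 h=0 v=0
  t=1 PE[2][0]: acc=0 h=0 v=0
  t=2 PE[2][0]: acc=108 h=5 v=108
OS [3×3] PE[2][0] across cycles:
  t=0 PE[2][0]: acc=0 h=0 v=0
  t=1 PE[2][0]: acc=0 h=0 v=0
  t=2 PE[2][0]: acc=27 h=9 v=3
RS [3×3] PE[2][0] across cycles:
  t=0 PE[2][0]: acc=0 h=0 v=0
  t=1 PE[2][0]: acc=0 h=0 v=0
  t=2 PE[2][0]: acc=27 h=27 v=3

dataflow = WS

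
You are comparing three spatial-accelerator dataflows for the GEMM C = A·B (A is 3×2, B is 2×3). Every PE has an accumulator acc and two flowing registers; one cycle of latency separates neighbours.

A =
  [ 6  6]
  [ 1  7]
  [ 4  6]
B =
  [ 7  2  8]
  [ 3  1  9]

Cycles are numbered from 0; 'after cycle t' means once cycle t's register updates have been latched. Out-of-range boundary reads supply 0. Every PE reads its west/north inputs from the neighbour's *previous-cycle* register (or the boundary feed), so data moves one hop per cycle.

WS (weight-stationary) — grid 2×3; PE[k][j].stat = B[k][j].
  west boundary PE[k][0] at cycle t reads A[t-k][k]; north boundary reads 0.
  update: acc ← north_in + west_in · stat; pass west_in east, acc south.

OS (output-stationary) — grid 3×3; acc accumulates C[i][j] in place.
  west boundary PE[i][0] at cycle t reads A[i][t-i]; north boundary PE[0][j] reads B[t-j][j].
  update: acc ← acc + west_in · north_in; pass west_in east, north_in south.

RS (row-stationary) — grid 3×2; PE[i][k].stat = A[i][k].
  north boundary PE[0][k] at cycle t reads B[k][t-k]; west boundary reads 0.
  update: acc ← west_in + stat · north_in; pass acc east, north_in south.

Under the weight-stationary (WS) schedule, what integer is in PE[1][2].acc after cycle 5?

WS 2×3: PE[1][2] cycle-by-cycle (with neighbour feeds):
  [0] (0,2) acc=0 (h:0 v:0)
  [0] (1,1) acc=0 (h:0 v:0)
  [0] (1,2) acc=0 (h:0 v:0)
  [1] (0,2) acc=0 (h:0 v:0)
  [1] (1,1) acc=0 (h:0 v:0)
  [1] (1,2) acc=0 (h:0 v:0)
  [2] (0,2) acc=48 (h:6 v:48)
  [2] (1,1) acc=18 (h:6 v:18)
  [2] (1,2) acc=0 (h:0 v:0)
  [3] (0,2) acc=8 (h:1 v:8)
  [3] (1,1) acc=9 (h:7 v:9)
  [3] (1,2) acc=102 (h:6 v:102)
  [4] (0,2) acc=32 (h:4 v:32)
  [4] (1,1) acc=14 (h:6 v:14)
  [4] (1,2) acc=71 (h:7 v:71)
  [5] (0,2) acc=0 (h:0 v:0)
  [5] (1,1) acc=0 (h:0 v:0)
  [5] (1,2) acc=86 (h:6 v:86)

PE[1][2].acc = 86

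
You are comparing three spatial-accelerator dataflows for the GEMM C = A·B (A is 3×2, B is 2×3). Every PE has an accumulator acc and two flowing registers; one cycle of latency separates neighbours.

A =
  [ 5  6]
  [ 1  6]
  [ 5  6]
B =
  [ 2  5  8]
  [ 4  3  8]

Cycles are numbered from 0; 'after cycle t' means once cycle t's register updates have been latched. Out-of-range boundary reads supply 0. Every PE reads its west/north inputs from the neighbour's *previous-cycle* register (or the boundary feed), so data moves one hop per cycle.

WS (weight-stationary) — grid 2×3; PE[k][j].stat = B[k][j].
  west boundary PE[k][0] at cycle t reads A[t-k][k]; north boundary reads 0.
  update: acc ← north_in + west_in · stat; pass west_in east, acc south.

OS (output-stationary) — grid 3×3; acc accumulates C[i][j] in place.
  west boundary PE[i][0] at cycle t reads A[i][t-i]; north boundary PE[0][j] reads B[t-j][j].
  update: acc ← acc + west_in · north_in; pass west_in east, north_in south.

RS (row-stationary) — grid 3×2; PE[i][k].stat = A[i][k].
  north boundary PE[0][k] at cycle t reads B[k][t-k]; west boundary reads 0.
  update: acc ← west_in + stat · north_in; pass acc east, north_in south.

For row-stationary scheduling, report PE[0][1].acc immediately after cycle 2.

RS 3×2: PE[0][1] cycle-by-cycle (with neighbour feeds):
  after 0 — PE[0][0] acc=10, pass-E 10, pass-S 2
  after 0 — PE[0][1] acc=0, pass-E 0, pass-S 0
  after 1 — PE[0][0] acc=25, pass-E 25, pass-S 5
  after 1 — PE[0][1] acc=34, pass-E 34, pass-S 4
  after 2 — PE[0][0] acc=40, pass-E 40, pass-S 8
  after 2 — PE[0][1] acc=43, pass-E 43, pass-S 3

PE[0][1].acc = 43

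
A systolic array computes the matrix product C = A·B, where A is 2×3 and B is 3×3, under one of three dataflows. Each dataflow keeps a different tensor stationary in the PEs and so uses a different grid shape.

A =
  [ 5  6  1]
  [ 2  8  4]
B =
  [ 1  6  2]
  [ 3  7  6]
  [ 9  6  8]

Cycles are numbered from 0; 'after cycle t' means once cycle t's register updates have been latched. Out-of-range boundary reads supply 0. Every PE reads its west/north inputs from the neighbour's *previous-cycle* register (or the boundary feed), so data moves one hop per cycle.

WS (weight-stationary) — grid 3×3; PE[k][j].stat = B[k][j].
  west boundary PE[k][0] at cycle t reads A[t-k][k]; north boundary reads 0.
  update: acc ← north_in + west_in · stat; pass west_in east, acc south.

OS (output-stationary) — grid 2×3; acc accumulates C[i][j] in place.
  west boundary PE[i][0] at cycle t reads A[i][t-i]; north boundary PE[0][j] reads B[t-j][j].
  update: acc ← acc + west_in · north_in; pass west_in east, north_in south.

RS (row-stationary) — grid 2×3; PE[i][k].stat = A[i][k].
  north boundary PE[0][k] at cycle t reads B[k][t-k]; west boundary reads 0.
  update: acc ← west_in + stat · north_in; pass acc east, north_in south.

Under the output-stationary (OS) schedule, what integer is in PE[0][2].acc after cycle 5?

PE[0][2].acc = 54

Tracing OS — 2×3 array, target PE[0][2]:
  c0 r0c1: 0 / 0 / 0
  c0 r0c2: 0 / 0 / 0
  c1 r0c1: 30 / 5 / 6
  c1 r0c2: 0 / 0 / 0
  c2 r0c1: 72 / 6 / 7
  c2 r0c2: 10 / 5 / 2
  c3 r0c1: 78 / 1 / 6
  c3 r0c2: 46 / 6 / 6
  c4 r0c1: 78 / 0 / 0
  c4 r0c2: 54 / 1 / 8
  c5 r0c1: 78 / 0 / 0
  c5 r0c2: 54 / 0 / 0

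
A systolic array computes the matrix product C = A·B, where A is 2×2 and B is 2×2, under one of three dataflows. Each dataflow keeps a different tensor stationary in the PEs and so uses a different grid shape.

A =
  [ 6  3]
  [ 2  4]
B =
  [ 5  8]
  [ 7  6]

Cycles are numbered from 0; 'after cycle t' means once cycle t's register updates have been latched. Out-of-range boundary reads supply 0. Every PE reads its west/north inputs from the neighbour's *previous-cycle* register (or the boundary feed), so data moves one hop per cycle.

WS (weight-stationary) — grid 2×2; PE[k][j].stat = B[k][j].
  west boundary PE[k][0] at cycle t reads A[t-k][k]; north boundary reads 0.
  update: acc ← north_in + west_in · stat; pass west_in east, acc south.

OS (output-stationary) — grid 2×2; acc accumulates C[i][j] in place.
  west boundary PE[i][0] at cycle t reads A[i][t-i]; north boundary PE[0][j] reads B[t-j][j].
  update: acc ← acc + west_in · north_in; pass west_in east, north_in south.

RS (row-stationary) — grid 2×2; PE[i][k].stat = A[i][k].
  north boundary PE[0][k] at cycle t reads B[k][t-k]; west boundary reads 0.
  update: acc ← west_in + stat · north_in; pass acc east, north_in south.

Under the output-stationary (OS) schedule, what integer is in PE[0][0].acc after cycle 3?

Tracing OS — 2×2 array, target PE[0][0]:
  @0  [0,0]  acc 30  |  →6  ↓5
  @1  [0,0]  acc 51  |  →3  ↓7
  @2  [0,0]  acc 51  |  →0  ↓0
  @3  [0,0]  acc 51  |  →0  ↓0

PE[0][0].acc = 51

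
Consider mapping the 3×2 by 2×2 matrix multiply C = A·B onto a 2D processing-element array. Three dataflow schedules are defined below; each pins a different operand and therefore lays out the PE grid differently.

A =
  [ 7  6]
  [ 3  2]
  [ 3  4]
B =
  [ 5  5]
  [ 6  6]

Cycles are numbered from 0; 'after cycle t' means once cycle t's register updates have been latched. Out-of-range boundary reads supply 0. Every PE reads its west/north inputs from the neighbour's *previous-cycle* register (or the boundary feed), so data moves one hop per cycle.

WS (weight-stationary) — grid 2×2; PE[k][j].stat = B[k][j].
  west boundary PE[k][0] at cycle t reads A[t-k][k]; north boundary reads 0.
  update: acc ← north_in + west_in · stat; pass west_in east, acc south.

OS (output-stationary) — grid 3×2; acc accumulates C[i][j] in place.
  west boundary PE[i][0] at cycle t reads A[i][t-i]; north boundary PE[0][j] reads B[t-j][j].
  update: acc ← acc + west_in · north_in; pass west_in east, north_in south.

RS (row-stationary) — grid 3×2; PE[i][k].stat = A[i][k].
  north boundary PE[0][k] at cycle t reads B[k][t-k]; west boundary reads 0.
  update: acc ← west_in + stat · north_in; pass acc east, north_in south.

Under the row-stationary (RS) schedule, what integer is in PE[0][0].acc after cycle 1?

PE[0][0].acc = 35

RS on a 3×2 grid — tracing PE[0][0] and its feeders:
  cycle 0: PE[0][0] → acc 35, east 35, south 5
  cycle 1: PE[0][0] → acc 35, east 35, south 5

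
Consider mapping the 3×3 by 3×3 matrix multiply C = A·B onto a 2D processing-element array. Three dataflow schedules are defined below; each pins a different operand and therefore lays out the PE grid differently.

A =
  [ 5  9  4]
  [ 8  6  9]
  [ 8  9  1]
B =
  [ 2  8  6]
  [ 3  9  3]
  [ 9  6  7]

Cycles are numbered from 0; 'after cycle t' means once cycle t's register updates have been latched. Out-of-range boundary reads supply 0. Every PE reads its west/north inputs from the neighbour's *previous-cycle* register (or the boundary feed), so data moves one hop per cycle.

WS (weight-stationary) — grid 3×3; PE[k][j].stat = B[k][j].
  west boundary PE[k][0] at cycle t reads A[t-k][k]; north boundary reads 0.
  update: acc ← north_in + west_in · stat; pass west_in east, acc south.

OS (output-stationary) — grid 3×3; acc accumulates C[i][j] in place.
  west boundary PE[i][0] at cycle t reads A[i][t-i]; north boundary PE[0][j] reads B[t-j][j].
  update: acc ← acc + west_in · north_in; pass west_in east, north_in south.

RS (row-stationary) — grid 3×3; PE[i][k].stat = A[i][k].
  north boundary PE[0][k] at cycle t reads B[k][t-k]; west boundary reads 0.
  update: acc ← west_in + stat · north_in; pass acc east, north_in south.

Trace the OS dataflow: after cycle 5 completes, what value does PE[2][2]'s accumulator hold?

PE[2][2].acc = 75

OS 3×3: PE[2][2] cycle-by-cycle (with neighbour feeds):
  t=0 PE[1][2]: acc=0 h=0 v=0
  t=0 PE[2][1]: acc=0 h=0 v=0
  t=0 PE[2][2]: acc=0 h=0 v=0
  t=1 PE[1][2]: acc=0 h=0 v=0
  t=1 PE[2][1]: acc=0 h=0 v=0
  t=1 PE[2][2]: acc=0 h=0 v=0
  t=2 PE[1][2]: acc=0 h=0 v=0
  t=2 PE[2][1]: acc=0 h=0 v=0
  t=2 PE[2][2]: acc=0 h=0 v=0
  t=3 PE[1][2]: acc=48 h=8 v=6
  t=3 PE[2][1]: acc=64 h=8 v=8
  t=3 PE[2][2]: acc=0 h=0 v=0
  t=4 PE[1][2]: acc=66 h=6 v=3
  t=4 PE[2][1]: acc=145 h=9 v=9
  t=4 PE[2][2]: acc=48 h=8 v=6
  t=5 PE[1][2]: acc=129 h=9 v=7
  t=5 PE[2][1]: acc=151 h=1 v=6
  t=5 PE[2][2]: acc=75 h=9 v=3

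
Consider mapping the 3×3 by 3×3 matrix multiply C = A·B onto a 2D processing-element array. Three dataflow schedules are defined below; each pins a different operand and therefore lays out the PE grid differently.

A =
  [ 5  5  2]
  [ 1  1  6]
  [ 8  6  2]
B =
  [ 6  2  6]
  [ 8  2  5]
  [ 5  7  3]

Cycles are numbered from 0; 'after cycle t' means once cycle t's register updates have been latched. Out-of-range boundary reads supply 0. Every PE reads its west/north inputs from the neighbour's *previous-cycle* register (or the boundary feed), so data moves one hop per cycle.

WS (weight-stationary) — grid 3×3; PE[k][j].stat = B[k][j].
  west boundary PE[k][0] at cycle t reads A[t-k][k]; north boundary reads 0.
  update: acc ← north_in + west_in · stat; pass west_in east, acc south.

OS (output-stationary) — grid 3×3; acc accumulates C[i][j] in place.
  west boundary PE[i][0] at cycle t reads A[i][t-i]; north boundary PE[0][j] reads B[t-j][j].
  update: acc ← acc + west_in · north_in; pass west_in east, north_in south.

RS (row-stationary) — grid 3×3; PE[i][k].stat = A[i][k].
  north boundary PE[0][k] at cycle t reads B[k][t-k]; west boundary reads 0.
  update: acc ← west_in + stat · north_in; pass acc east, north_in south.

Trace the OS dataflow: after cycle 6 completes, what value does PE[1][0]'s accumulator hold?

OS (3×3). Following PE[1][0] plus its west/north inputs:
  after 0 — PE[0][0] acc=30, pass-E 5, pass-S 6
  after 0 — PE[1][0] acc=0, pass-E 0, pass-S 0
  after 1 — PE[0][0] acc=70, pass-E 5, pass-S 8
  after 1 — PE[1][0] acc=6, pass-E 1, pass-S 6
  after 2 — PE[0][0] acc=80, pass-E 2, pass-S 5
  after 2 — PE[1][0] acc=14, pass-E 1, pass-S 8
  after 3 — PE[0][0] acc=80, pass-E 0, pass-S 0
  after 3 — PE[1][0] acc=44, pass-E 6, pass-S 5
  after 4 — PE[0][0] acc=80, pass-E 0, pass-S 0
  after 4 — PE[1][0] acc=44, pass-E 0, pass-S 0
  after 5 — PE[0][0] acc=80, pass-E 0, pass-S 0
  after 5 — PE[1][0] acc=44, pass-E 0, pass-S 0
  after 6 — PE[0][0] acc=80, pass-E 0, pass-S 0
  after 6 — PE[1][0] acc=44, pass-E 0, pass-S 0

PE[1][0].acc = 44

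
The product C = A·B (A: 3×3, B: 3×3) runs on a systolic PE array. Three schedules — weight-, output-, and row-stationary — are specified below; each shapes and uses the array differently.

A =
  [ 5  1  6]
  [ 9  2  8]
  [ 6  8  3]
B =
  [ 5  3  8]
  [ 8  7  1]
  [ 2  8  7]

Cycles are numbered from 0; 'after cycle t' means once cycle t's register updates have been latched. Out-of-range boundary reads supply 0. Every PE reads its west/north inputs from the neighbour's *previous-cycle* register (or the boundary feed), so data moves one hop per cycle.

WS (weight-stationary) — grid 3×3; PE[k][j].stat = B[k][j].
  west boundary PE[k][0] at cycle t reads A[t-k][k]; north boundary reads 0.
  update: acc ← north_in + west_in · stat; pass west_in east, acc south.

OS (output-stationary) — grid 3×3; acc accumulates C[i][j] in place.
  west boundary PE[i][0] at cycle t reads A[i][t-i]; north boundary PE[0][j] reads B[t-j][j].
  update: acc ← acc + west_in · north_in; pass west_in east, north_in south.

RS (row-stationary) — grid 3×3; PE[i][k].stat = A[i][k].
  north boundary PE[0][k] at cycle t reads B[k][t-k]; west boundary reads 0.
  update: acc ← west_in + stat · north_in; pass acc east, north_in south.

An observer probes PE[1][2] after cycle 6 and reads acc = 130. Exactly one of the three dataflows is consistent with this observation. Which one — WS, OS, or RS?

dataflow = OS

WS [3×3] PE[1][2] across cycles:
  @0  [1,2]  acc 0  |  →0  ↓0
  @1  [1,2]  acc 0  |  →0  ↓0
  @2  [1,2]  acc 0  |  →0  ↓0
  @3  [1,2]  acc 41  |  →1  ↓41
  @4  [1,2]  acc 74  |  →2  ↓74
  @5  [1,2]  acc 56  |  →8  ↓56
  @6  [1,2]  acc 0  |  →0  ↓0
OS [3×3] PE[1][2] across cycles:
  @0  [1,2]  acc 0  |  →0  ↓0
  @1  [1,2]  acc 0  |  →0  ↓0
  @2  [1,2]  acc 0  |  →0  ↓0
  @3  [1,2]  acc 72  |  →9  ↓8
  @4  [1,2]  acc 74  |  →2  ↓1
  @5  [1,2]  acc 130  |  →8  ↓7
  @6  [1,2]  acc 130  |  →0  ↓0
RS [3×3] PE[1][2] across cycles:
  @0  [1,2]  acc 0  |  →0  ↓0
  @1  [1,2]  acc 0  |  →0  ↓0
  @2  [1,2]  acc 0  |  →0  ↓0
  @3  [1,2]  acc 77  |  →77  ↓2
  @4  [1,2]  acc 105  |  →105  ↓8
  @5  [1,2]  acc 130  |  →130  ↓7
  @6  [1,2]  acc 0  |  →0  ↓0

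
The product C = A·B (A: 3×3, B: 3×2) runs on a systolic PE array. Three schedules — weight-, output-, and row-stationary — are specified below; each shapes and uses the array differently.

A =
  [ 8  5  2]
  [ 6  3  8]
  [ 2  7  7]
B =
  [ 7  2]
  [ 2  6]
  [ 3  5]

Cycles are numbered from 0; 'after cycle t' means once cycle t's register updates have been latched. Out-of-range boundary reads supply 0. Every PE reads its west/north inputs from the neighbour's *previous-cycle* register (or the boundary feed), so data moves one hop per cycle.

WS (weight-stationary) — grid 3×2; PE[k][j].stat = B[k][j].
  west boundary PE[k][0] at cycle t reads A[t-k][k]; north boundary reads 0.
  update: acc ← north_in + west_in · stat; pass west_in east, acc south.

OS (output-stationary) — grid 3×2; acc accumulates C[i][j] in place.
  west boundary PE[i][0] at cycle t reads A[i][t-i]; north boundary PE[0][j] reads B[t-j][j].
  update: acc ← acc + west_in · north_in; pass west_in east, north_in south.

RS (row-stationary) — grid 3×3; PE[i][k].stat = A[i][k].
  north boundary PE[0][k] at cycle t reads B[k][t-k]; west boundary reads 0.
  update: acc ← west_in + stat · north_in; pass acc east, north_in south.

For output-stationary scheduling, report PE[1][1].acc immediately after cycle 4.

OS 3×2: PE[1][1] cycle-by-cycle (with neighbour feeds):
  step 0 · PE0,1: acc=0; fwd→0 fwd↓0
  step 0 · PE1,0: acc=0; fwd→0 fwd↓0
  step 0 · PE1,1: acc=0; fwd→0 fwd↓0
  step 1 · PE0,1: acc=16; fwd→8 fwd↓2
  step 1 · PE1,0: acc=42; fwd→6 fwd↓7
  step 1 · PE1,1: acc=0; fwd→0 fwd↓0
  step 2 · PE0,1: acc=46; fwd→5 fwd↓6
  step 2 · PE1,0: acc=48; fwd→3 fwd↓2
  step 2 · PE1,1: acc=12; fwd→6 fwd↓2
  step 3 · PE0,1: acc=56; fwd→2 fwd↓5
  step 3 · PE1,0: acc=72; fwd→8 fwd↓3
  step 3 · PE1,1: acc=30; fwd→3 fwd↓6
  step 4 · PE0,1: acc=56; fwd→0 fwd↓0
  step 4 · PE1,0: acc=72; fwd→0 fwd↓0
  step 4 · PE1,1: acc=70; fwd→8 fwd↓5

PE[1][1].acc = 70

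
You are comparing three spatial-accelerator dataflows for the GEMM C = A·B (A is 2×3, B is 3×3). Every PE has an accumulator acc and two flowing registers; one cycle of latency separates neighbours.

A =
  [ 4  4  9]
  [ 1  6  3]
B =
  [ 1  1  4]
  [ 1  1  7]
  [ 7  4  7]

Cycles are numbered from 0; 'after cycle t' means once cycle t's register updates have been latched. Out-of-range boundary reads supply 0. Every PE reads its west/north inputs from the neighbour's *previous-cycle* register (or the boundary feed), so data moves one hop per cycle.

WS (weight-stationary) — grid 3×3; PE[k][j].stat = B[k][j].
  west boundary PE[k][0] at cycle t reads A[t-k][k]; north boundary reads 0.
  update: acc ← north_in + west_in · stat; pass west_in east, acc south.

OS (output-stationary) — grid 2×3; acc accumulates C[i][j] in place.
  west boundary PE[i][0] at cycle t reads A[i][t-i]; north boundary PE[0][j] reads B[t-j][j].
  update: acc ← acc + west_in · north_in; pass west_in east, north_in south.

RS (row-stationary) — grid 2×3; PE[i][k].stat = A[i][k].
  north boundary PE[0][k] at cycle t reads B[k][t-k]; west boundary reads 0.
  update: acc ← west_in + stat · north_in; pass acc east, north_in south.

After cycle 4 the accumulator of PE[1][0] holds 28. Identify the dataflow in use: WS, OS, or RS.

— WS: 3×3; PE[1][0] trace:
  after 0 — PE[1][0] acc=0, pass-E 0, pass-S 0
  after 1 — PE[1][0] acc=8, pass-E 4, pass-S 8
  after 2 — PE[1][0] acc=7, pass-E 6, pass-S 7
  after 3 — PE[1][0] acc=0, pass-E 0, pass-S 0
  after 4 — PE[1][0] acc=0, pass-E 0, pass-S 0
— OS: 2×3; PE[1][0] trace:
  after 0 — PE[1][0] acc=0, pass-E 0, pass-S 0
  after 1 — PE[1][0] acc=1, pass-E 1, pass-S 1
  after 2 — PE[1][0] acc=7, pass-E 6, pass-S 1
  after 3 — PE[1][0] acc=28, pass-E 3, pass-S 7
  after 4 — PE[1][0] acc=28, pass-E 0, pass-S 0
— RS: 2×3; PE[1][0] trace:
  after 0 — PE[1][0] acc=0, pass-E 0, pass-S 0
  after 1 — PE[1][0] acc=1, pass-E 1, pass-S 1
  after 2 — PE[1][0] acc=1, pass-E 1, pass-S 1
  after 3 — PE[1][0] acc=4, pass-E 4, pass-S 4
  after 4 — PE[1][0] acc=0, pass-E 0, pass-S 0

dataflow = OS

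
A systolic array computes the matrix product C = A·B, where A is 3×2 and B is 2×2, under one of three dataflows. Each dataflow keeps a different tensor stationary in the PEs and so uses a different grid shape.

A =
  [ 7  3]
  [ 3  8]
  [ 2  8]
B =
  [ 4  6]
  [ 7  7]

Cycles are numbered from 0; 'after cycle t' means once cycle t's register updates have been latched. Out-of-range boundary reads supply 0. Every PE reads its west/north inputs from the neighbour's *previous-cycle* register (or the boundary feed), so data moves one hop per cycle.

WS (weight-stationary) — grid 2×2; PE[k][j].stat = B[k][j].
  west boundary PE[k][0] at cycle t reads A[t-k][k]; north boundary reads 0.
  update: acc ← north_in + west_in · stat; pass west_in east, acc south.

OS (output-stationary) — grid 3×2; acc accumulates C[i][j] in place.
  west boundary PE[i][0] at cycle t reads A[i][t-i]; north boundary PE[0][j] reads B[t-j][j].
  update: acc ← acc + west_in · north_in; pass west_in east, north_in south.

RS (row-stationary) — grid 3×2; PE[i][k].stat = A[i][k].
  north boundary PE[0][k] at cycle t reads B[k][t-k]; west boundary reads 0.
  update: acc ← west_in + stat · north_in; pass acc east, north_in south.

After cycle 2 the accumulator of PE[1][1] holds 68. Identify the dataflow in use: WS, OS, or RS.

WS [2×2] PE[1][1] across cycles:
  cycle 0: PE[1][1] → acc 0, east 0, south 0
  cycle 1: PE[1][1] → acc 0, east 0, south 0
  cycle 2: PE[1][1] → acc 63, east 3, south 63
OS [3×2] PE[1][1] across cycles:
  cycle 0: PE[1][1] → acc 0, east 0, south 0
  cycle 1: PE[1][1] → acc 0, east 0, south 0
  cycle 2: PE[1][1] → acc 18, east 3, south 6
RS [3×2] PE[1][1] across cycles:
  cycle 0: PE[1][1] → acc 0, east 0, south 0
  cycle 1: PE[1][1] → acc 0, east 0, south 0
  cycle 2: PE[1][1] → acc 68, east 68, south 7

dataflow = RS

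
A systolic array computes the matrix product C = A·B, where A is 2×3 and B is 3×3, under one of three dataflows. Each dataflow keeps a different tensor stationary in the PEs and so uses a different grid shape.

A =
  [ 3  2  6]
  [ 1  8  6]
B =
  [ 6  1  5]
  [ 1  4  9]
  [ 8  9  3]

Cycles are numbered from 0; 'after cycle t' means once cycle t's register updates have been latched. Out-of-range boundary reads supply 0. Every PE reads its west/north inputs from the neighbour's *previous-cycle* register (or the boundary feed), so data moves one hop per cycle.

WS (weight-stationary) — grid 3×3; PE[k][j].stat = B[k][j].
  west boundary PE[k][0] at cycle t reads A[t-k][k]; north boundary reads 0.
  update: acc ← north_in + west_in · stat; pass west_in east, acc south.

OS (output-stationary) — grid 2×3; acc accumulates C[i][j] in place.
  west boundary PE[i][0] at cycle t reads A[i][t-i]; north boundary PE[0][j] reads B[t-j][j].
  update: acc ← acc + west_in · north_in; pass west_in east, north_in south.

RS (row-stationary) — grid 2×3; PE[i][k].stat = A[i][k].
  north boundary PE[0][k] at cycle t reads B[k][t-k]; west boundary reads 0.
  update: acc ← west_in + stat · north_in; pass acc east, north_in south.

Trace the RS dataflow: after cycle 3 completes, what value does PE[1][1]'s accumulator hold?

PE[1][1].acc = 33

RS on a 2×3 grid — tracing PE[1][1] and its feeders:
  @0  [0,1]  acc 0  |  →0  ↓0
  @0  [1,0]  acc 0  |  →0  ↓0
  @0  [1,1]  acc 0  |  →0  ↓0
  @1  [0,1]  acc 20  |  →20  ↓1
  @1  [1,0]  acc 6  |  →6  ↓6
  @1  [1,1]  acc 0  |  →0  ↓0
  @2  [0,1]  acc 11  |  →11  ↓4
  @2  [1,0]  acc 1  |  →1  ↓1
  @2  [1,1]  acc 14  |  →14  ↓1
  @3  [0,1]  acc 33  |  →33  ↓9
  @3  [1,0]  acc 5  |  →5  ↓5
  @3  [1,1]  acc 33  |  →33  ↓4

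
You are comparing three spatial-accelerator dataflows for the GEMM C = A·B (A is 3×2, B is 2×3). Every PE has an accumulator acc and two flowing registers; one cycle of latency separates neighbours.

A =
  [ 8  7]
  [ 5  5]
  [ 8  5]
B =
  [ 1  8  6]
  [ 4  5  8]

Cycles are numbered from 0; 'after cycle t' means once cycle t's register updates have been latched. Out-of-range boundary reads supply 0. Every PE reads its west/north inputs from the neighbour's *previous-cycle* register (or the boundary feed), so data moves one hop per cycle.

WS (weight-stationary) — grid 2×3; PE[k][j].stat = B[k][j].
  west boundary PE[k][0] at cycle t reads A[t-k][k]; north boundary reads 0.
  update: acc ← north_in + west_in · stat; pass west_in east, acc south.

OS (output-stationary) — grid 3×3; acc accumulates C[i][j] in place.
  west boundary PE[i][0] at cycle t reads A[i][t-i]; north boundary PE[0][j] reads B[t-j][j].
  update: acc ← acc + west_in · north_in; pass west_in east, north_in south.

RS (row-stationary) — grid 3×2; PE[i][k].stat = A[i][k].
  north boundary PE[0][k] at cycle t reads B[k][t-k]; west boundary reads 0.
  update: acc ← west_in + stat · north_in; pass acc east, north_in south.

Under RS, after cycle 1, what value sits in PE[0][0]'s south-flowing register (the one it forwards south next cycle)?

RS (3×2). Following PE[0][0] plus its west/north inputs:
  c0 r0c0: 8 / 8 / 1
  c1 r0c0: 64 / 64 / 8

register = 8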